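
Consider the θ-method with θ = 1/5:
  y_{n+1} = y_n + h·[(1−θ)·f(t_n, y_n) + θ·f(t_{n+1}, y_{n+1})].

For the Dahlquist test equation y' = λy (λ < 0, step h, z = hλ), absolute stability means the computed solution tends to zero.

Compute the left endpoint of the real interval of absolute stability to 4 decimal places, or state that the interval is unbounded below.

With y'=λy (z=hλ):
  y_{n+1} = y_n + z·[4/5·y_n + 1/5·y_{n+1}] ⇒ (1 − 1/5z)y_{n+1} = (1 + 4/5z)y_n
  ⇒ R(z) = (1 + 4/5z)/(1 − 1/5z).

Solve |R(x)|<1 on ℝ⁻.
x=-1.09: |R|=0.1051
R=−1: 1+4/5x = −1+1/5x ⇒ -3/5x=2 ⇒ x=2/(-3/5)=-3.3333
Confirm numerically:
  x=-2.674: |R|=0.74225 <1
  x=-2.455: |R|=0.64655 <1
  x=-1.524: |R|=0.16800 <1
  x=-1.454: |R|=0.12643 <1
  x=-3.486: |R|=1.05397 >1
  x=-3.394: |R|=1.02168 >1
Stable set (-3.3333, 0).

z* = -3.3333.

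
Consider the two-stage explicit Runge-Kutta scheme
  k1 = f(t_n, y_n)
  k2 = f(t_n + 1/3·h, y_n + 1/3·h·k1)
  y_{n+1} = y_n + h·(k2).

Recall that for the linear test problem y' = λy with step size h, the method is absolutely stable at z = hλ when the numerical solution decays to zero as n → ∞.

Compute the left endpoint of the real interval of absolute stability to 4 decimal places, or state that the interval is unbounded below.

Test eqn y'=λy, z=hλ:
  k1=λy_n ⇒ h·k1=z·y_n;  k2=λ(1+1/3z)y_n ⇒ h·k2=z(1+1/3z)y_n
  y_{n+1}/y_n = 1 + z(1+1/3z) = 1 + z + 1/3z²
  ⇒ R(z) = 1 + z + 1/3z².

Boundary: |R(x)|=1, x<0.
x=-1.12: |R|=0.2981
R=1: x+1/3x²=0 ⇒ x=−3=-3.0000; min R=1−1/(4·1/3)=0.2500>−1
Confirm numerically:
  x=-2.494: |R|=0.57935 <1
  x=-2.081: |R|=0.36252 <1
  x=-2.050: |R|=0.35083 <1
  x=-3.447: |R|=1.51360 >1
  x=-3.249: |R|=1.26967 >1
  x=-3.100: |R|=1.10333 >1
Interval (-3.0000, 0).

z* = -3.0000.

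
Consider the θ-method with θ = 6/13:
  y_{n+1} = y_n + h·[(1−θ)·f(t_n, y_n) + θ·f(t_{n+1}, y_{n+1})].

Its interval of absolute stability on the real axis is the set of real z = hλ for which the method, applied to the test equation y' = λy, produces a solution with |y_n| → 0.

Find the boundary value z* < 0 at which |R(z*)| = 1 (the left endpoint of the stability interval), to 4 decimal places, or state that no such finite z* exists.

Set f=λy, z=hλ:
  y_{n+1} = y_n + z·[7/13·y_n + 6/13·y_{n+1}] ⇒ (1 − 6/13z)y_{n+1} = (1 + 7/13z)y_n
  R(z) = (1 + 7/13z)/(1 − 6/13z).

Boundary: |R(x)|=1, x<0.
x=-1: |R|=0.3158
R=−1: 1+7/13x = −1+6/13x ⇒ -1/13x=2 ⇒ x=2/(-1/13)=-26.0000
Confirm numerically:
  x=-25.377: |R|=0.99623 <1
  x=-18.304: |R|=0.93734 <1
  x=-11.464: |R|=0.82226 <1
  x=-26.445: |R|=1.00259 >1
  x=-26.188: |R|=1.00111 >1
  x=-26.049: |R|=1.00029 >1
So |R|<1 on (-26.0000, 0).

left endpoint -26.0000.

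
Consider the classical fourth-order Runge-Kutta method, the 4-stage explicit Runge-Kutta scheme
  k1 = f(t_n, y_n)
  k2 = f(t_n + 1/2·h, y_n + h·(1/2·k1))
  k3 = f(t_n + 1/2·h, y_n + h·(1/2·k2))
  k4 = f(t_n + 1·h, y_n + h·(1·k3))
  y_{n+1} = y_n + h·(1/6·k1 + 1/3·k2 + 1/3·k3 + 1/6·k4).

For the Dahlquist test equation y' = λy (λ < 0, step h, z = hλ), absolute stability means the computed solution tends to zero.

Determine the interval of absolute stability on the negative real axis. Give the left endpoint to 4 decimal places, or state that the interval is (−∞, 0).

(-2.7853, 0).

Set f=λy, z=hλ:
  order 4, 4-stage ⇒ R(z)=1+z+z^2/2+z^3/6+z^4/24
  (e.g. R(-1.3)=0.29784, |R|=0.29784)

Find x<0 with |R(x)|<1.
x=-1.3: |R|=0.2978
|R(-2.61)|=0.7663 |R(-2.17)|=0.4053 |R(-2.12)|=0.3808
Bisect:
  x_lo=-3.6254 |R|=3.2027  x_hi=-0.1174 |R|=0.8892
  mid=-1.87142 |R|=0.29840 →hi
  mid=-2.74842 |R|=0.94581 →hi
  mid=-3.18692 |R|=1.79474 →lo
  mid=-2.96767 |R|=1.31163 →lo
  mid=-2.85804 |R|=1.11534 →lo
  mid=-2.80323 |R|=1.02738 →lo
  mid=-2.77583 |R|=0.98582 →hi
  mid=-2.78953 |R|=1.00640 →lo
  mid=-2.78268 |R|=0.99606 →hi
  ...
  [-2.78546,-2.78525] ⇒ x*=-2.7853
So |R|<1 on (-2.7853, 0).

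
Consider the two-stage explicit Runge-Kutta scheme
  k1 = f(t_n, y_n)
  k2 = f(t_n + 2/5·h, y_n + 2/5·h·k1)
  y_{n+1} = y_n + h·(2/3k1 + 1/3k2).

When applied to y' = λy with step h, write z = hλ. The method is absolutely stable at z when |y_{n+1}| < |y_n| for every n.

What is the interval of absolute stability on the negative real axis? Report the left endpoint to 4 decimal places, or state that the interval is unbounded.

With y'=λy (z=hλ):
  k1=λy_n ⇒ h·k1=z·y_n;  k2=λ(1+2/5z)y_n ⇒ h·k2=z(1+2/5z)y_n
  y_{n+1}/y_n = 1 + 2/3z + 1/3z(1+2/5z) = 1 + z + 2/15z²
  R(z) = 1 + z + 2/15z².

Find x<0 with |R(x)|<1.
x=-1.26: |R|=0.0483
R=1: x+2/15x²=0 ⇒ x=−15/2=-7.5000; min R=1−1/(4·2/15)=-0.8750>−1
Confirm numerically:
  x=-6.905: |R|=0.45220 <1
  x=-4.280: |R|=0.83755 <1
  x=-3.713: |R|=0.87482 <1
  x=-8.031: |R|=1.56859 >1
  x=-7.828: |R|=1.34234 >1
  x=-7.627: |R|=1.12915 >1
Interval (-7.5000, 0).

z∈(-7.5000,0).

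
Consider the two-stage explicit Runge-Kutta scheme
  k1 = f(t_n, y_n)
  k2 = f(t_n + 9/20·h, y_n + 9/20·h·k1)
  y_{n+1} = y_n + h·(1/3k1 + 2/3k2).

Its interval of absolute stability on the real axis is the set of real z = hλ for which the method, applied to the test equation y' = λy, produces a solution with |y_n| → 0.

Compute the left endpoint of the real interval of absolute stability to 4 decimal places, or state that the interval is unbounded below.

left endpoint -3.3333.

With y'=λy (z=hλ):
  k1=λy_n ⇒ h·k1=z·y_n;  k2=λ(1+9/20z)y_n ⇒ h·k2=z(1+9/20z)y_n
  y_{n+1}/y_n = 1 + 1/3z + 2/3z(1+9/20z) = 1 + z + 3/10z²
  Hence R(z) = 1 + z + 3/10z².

Need |R(x)|<1, x<0.
x=-1.04: |R|=0.2845
R=1: x+3/10x²=0 ⇒ x=−10/3=-3.3333; min R=1−1/(4·3/10)=0.1667>−1
Confirm numerically:
  x=-3.099: |R|=0.78214 <1
  x=-2.155: |R|=0.23821 <1
  x=-1.877: |R|=0.17994 <1
  x=-1.423: |R|=0.18448 <1
  x=-3.778: |R|=1.50399 >1
  x=-3.654: |R|=1.35151 >1
Stable set (-3.3333, 0).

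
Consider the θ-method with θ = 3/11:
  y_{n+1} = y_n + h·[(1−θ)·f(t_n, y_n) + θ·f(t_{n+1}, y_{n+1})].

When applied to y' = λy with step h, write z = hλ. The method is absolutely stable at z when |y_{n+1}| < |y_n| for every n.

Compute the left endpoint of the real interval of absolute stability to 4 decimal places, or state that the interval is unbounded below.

With y'=λy (z=hλ):
  y_{n+1} = y_n + z·[8/11·y_n + 3/11·y_{n+1}] ⇒ (1 − 3/11z)y_{n+1} = (1 + 8/11z)y_n
  R(z) = (1 + 8/11z)/(1 − 3/11z).

Need |R(x)|<1, x<0.
x=-1.36: |R|=0.0080
R=−1: 1+8/11x = −1+3/11x ⇒ -5/11x=2 ⇒ x=2/(-5/11)=-4.4000
Confirm numerically:
  x=-2.969: |R|=0.64058 <1
  x=-2.680: |R|=0.54832 <1
  x=-2.588: |R|=0.51716 <1
  x=-4.893: |R|=1.09599 >1
  x=-4.685: |R|=1.05687 >1
  x=-4.539: |R|=1.02823 >1
Stable set (-4.4000, 0).

left endpoint -4.4000.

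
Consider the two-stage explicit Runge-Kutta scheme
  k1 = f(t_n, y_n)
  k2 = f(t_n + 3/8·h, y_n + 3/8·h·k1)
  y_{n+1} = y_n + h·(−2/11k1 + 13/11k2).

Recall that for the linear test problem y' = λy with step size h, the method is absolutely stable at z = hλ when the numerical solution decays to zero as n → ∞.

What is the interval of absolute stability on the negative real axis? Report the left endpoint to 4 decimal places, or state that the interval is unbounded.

(-2.2564, 0).

Test eqn y'=λy, z=hλ:
  k1=λy_n ⇒ h·k1=z·y_n;  k2=λ(1+3/8z)y_n ⇒ h·k2=z(1+3/8z)y_n
  y_{n+1}/y_n = 1 − 2/11z + 13/11z(1+3/8z) = 1 + z + 39/88z²
  R(z) = 1 + z + 39/88z².

Need |R(x)|<1, x<0.
x=-0.87: |R|=0.4654
R=1: x+39/88x²=0 ⇒ x=−88/39=-2.2564; min R=1−1/(4·39/88)=0.4359>−1
Confirm numerically:
  x=-2.085: |R|=0.84161 <1
  x=-2.002: |R|=0.77427 <1
  x=-1.450: |R|=0.48179 <1
  x=-0.923: |R|=0.45456 <1
  x=-2.761: |R|=1.61743 >1
  x=-2.735: |R|=1.58010 >1
  x=-2.508: |R|=1.27964 >1
So |R|<1 on (-2.2564, 0).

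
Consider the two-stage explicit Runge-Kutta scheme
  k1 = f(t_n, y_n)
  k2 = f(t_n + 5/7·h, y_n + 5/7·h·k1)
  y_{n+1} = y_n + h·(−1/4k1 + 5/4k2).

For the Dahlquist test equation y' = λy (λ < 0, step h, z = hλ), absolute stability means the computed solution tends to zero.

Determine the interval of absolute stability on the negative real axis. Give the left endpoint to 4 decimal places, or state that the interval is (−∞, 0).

(-1.1200, 0).

Set f=λy, z=hλ:
  k1=λy_n ⇒ h·k1=z·y_n;  k2=λ(1+5/7z)y_n ⇒ h·k2=z(1+5/7z)y_n
  y_{n+1}/y_n = 1 − 1/4z + 5/4z(1+5/7z) = 1 + z + 25/28z²
  so R(z) = 1 + z + 25/28z².

Need |R(x)|<1, x<0.
x=-1.2: |R|=1.0857
R=1: x+25/28x²=0 ⇒ x=−28/25=-1.1200; min R=1−1/(4·25/28)=0.7200>−1
Confirm numerically:
  x=-0.755: |R|=0.75395 <1
  x=-0.681: |R|=0.73307 <1
  x=-0.470: |R|=0.72723 <1
  x=-1.285: |R|=1.18931 >1
  x=-1.186: |R|=1.06989 >1
Stable set (-1.1200, 0).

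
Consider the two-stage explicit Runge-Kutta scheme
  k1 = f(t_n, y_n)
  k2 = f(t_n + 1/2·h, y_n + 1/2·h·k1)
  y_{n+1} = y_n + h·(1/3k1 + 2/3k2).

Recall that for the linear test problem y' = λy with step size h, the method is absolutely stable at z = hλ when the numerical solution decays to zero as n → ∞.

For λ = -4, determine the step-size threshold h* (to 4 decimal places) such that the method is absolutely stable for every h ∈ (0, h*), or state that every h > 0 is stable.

(-3.0000,0); λ=-4 ⇒ h* = (3)/4 = 0.7500.

Test eqn y'=λy, z=hλ:
  k1=λy_n ⇒ h·k1=z·y_n;  k2=λ(1+1/2z)y_n ⇒ h·k2=z(1+1/2z)y_n
  y_{n+1}/y_n = 1 + 1/3z + 2/3z(1+1/2z) = 1 + z + 1/3z²
  R(z) = 1 + z + 1/3z².

Need |R(x)|<1, x<0.
x=-0.58: |R|=0.5321
R=1: x+1/3x²=0 ⇒ x=−3=-3.0000; min R=1−1/(4·1/3)=0.2500>−1
Confirm numerically:
  x=-2.941: |R|=0.94216 <1
  x=-2.821: |R|=0.83168 <1
  x=-2.012: |R|=0.33738 <1
  x=-1.765: |R|=0.27341 <1
  x=-3.563: |R|=1.66866 >1
  x=-3.345: |R|=1.38468 >1
  x=-3.335: |R|=1.37241 >1
Stable set (-3.0000, 0).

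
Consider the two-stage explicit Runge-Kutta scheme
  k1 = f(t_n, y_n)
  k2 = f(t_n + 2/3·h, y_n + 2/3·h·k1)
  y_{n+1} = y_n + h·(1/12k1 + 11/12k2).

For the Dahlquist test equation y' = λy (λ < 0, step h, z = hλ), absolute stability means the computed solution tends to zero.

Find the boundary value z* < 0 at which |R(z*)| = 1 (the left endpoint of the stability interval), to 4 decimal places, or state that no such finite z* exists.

left endpoint -1.6364.

Set f=λy, z=hλ:
  k1=λy_n ⇒ h·k1=z·y_n;  k2=λ(1+2/3z)y_n ⇒ h·k2=z(1+2/3z)y_n
  y_{n+1}/y_n = 1 + 1/12z + 11/12z(1+2/3z) = 1 + z + 11/18z²
  R(z) = 1 + z + 11/18z².

Solve |R(x)|<1 on ℝ⁻.
x=-1.04: |R|=0.6210
R=1: x+11/18x²=0 ⇒ x=−18/11=-1.6364; min R=1−1/(4·11/18)=0.5909>−1
Confirm numerically:
  x=-1.448: |R|=0.83332 <1
  x=-1.037: |R|=0.62017 <1
  x=-0.661: |R|=0.60601 <1
  x=-2.069: |R|=1.54702 >1
  x=-1.863: |R|=1.25803 >1
  x=-1.777: |R|=1.15272 >1
So |R|<1 on (-1.6364, 0).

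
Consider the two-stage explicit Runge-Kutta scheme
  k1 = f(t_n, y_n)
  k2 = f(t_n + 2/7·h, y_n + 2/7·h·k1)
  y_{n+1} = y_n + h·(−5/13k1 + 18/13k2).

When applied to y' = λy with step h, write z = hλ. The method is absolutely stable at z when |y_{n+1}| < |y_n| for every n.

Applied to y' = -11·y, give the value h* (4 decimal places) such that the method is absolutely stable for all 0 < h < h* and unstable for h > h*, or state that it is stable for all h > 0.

(-2.5278,0); λ=-11 ⇒ h* = (91/36)/11 = 0.2298.

Test eqn y'=λy, z=hλ:
  k1=λy_n ⇒ h·k1=z·y_n;  k2=λ(1+2/7z)y_n ⇒ h·k2=z(1+2/7z)y_n
  y_{n+1}/y_n = 1 − 5/13z + 18/13z(1+2/7z) = 1 + z + 36/91z²
  Hence R(z) = 1 + z + 36/91z².

Need |R(x)|<1, x<0.
x=-0.61: |R|=0.5372
R=1: x+36/91x²=0 ⇒ x=−91/36=-2.5278; min R=1−1/(4·36/91)=0.3681>−1
Confirm numerically:
  x=-2.275: |R|=0.77250 <1
  x=-2.092: |R|=0.63935 <1
  x=-1.905: |R|=0.53066 <1
  x=-2.804: |R|=1.30641 >1
  x=-2.655: |R|=1.13363 >1
So |R|<1 on (-2.5278, 0).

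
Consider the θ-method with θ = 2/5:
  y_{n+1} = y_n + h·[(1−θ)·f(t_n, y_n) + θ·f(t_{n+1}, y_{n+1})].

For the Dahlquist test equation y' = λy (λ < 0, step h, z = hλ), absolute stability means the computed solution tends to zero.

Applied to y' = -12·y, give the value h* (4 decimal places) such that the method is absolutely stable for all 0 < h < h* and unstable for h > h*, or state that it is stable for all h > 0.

(-10.0000,0); λ=-12 ⇒ h* = (10)/12 = 0.8333.

Test eqn y'=λy, z=hλ:
  y_{n+1} = y_n + z·[3/5·y_n + 2/5·y_{n+1}] ⇒ (1 − 2/5z)y_{n+1} = (1 + 3/5z)y_n
  ⇒ R(z) = (1 + 3/5z)/(1 − 2/5z).

Need |R(x)|<1, x<0.
x=-1.41: |R|=0.0985
R=−1: 1+3/5x = −1+2/5x ⇒ -1/5x=2 ⇒ x=2/(-1/5)=-10.0000
Confirm numerically:
  x=-8.823: |R|=0.94803 <1
  x=-7.191: |R|=0.85507 <1
  x=-6.415: |R|=0.79893 <1
  x=-4.087: |R|=0.55116 <1
  x=-10.563: |R|=1.02155 >1
  x=-10.493: |R|=1.01897 >1
Interval (-10.0000, 0).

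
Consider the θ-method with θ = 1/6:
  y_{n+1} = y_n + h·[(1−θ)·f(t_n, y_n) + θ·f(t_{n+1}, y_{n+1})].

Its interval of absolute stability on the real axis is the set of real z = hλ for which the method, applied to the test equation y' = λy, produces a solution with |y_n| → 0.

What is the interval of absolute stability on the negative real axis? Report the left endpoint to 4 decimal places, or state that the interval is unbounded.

On y'=λy, z=hλ:
  y_{n+1} = y_n + z·[5/6·y_n + 1/6·y_{n+1}] ⇒ (1 − 1/6z)y_{n+1} = (1 + 5/6z)y_n
  so R(z) = (1 + 5/6z)/(1 − 1/6z).

Find x<0 with |R(x)|<1.
x=-1.5: |R|=0.2000
R=−1: 1+5/6x = −1+1/6x ⇒ -2/3x=2 ⇒ x=2/(-2/3)=-3.0000
Confirm numerically:
  x=-2.140: |R|=0.57740 <1
  x=-1.889: |R|=0.43668 <1
  x=-1.565: |R|=0.24124 <1
  x=-3.060: |R|=1.02649 >1
  x=-3.055: |R|=1.02430 >1
Stable set (-3.0000, 0).

z∈(-3.0000,0).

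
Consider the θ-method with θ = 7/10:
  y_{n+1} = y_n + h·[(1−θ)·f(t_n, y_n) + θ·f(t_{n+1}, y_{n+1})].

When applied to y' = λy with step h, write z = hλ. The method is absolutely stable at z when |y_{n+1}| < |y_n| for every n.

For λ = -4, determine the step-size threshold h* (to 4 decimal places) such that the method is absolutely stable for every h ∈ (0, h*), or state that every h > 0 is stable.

Set f=λy, z=hλ:
  y_{n+1} = y_n + z·[3/10·y_n + 7/10·y_{n+1}] ⇒ (1 − 7/10z)y_{n+1} = (1 + 3/10z)y_n
  so R(z) = (1 + 3/10z)/(1 − 7/10z).

Find x<0 with |R(x)|<1.
x=-1.03: |R|=0.4015
x=-2: |R|=0.1667
x=-10: |R|=0.2500
x=-100: |R|=0.4085
θ=7/10≥1/2 ⇒ |1+3/10x|<|1−7/10x| ∀x<0 ⇒ stable on all of ℝ⁻.

(−∞, 0) — no finite endpoint. Any h>0 works for λ=-4.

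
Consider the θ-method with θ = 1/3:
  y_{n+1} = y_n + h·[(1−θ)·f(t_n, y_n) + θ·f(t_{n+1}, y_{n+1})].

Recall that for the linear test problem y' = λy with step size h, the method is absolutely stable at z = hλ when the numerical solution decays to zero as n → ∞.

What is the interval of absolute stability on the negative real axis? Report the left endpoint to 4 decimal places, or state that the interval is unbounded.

z∈(-6.0000,0).

Test eqn y'=λy, z=hλ:
  y_{n+1} = y_n + z·[2/3·y_n + 1/3·y_{n+1}] ⇒ (1 − 1/3z)y_{n+1} = (1 + 2/3z)y_n
  Hence R(z) = (1 + 2/3z)/(1 − 1/3z).

Solve |R(x)|<1 on ℝ⁻.
x=-1.2: |R|=0.1429
R=−1: 1+2/3x = −1+1/3x ⇒ -1/3x=2 ⇒ x=2/(-1/3)=-6.0000
Confirm numerically:
  x=-3.804: |R|=0.67725 <1
  x=-2.984: |R|=0.49599 <1
  x=-2.824: |R|=0.45467 <1
  x=-2.472: |R|=0.35526 <1
  x=-6.577: |R|=1.06025 >1
  x=-6.239: |R|=1.02587 >1
Interval (-6.0000, 0).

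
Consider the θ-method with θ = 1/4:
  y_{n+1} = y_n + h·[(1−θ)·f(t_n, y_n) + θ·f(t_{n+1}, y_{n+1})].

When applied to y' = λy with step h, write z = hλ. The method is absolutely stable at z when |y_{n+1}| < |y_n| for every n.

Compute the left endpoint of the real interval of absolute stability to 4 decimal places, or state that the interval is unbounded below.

Test eqn y'=λy, z=hλ:
  y_{n+1} = y_n + z·[3/4·y_n + 1/4·y_{n+1}] ⇒ (1 − 1/4z)y_{n+1} = (1 + 3/4z)y_n
  so R(z) = (1 + 3/4z)/(1 − 1/4z).

Find x<0 with |R(x)|<1.
x=-1.03: |R|=0.1809
R=−1: 1+3/4x = −1+1/4x ⇒ -1/2x=2 ⇒ x=2/(-1/2)=-4.0000
Confirm numerically:
  x=-3.941: |R|=0.98514 <1
  x=-2.430: |R|=0.51166 <1
  x=-2.377: |R|=0.49098 <1
  x=-1.943: |R|=0.30776 <1
  x=-4.320: |R|=1.07692 >1
  x=-4.028: |R|=1.00698 >1
Stable set (-4.0000, 0).

z* = -4.0000.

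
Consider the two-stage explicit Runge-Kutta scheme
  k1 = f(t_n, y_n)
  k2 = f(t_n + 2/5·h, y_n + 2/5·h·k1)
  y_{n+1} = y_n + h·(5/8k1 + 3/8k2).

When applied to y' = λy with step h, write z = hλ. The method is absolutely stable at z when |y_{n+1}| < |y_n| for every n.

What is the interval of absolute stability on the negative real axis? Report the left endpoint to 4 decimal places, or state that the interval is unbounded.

Test eqn y'=λy, z=hλ:
  k1=λy_n ⇒ h·k1=z·y_n;  k2=λ(1+2/5z)y_n ⇒ h·k2=z(1+2/5z)y_n
  y_{n+1}/y_n = 1 + 5/8z + 3/8z(1+2/5z) = 1 + z + 3/20z²
  R(z) = 1 + z + 3/20z².

Need |R(x)|<1, x<0.
x=-1.14: |R|=0.0549
R=1: x+3/20x²=0 ⇒ x=−20/3=-6.6667; min R=1−1/(4·3/20)=-0.6667>−1
Confirm numerically:
  x=-6.000: |R|=0.40000 <1
  x=-5.790: |R|=0.23861 <1
  x=-4.851: |R|=0.32117 <1
  x=-3.462: |R|=0.66418 <1
  x=-7.225: |R|=1.60509 >1
  x=-6.971: |R|=1.31823 >1
  x=-6.826: |R|=1.16314 >1
Stable set (-6.6667, 0).

z∈(-6.6667,0).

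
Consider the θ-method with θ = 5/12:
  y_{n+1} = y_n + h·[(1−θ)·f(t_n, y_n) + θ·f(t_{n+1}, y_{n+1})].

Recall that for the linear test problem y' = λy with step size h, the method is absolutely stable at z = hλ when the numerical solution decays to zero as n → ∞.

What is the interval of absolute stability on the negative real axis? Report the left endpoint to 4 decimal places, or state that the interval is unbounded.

z∈(-12.0000,0).

With y'=λy (z=hλ):
  y_{n+1} = y_n + z·[7/12·y_n + 5/12·y_{n+1}] ⇒ (1 − 5/12z)y_{n+1} = (1 + 7/12z)y_n
  ⇒ R(z) = (1 + 7/12z)/(1 − 5/12z).

Need |R(x)|<1, x<0.
x=-0.5: |R|=0.5862
R=−1: 1+7/12x = −1+5/12x ⇒ -1/6x=2 ⇒ x=2/(-1/6)=-12.0000
Confirm numerically:
  x=-9.085: |R|=0.89848 <1
  x=-6.849: |R|=0.77723 <1
  x=-5.977: |R|=0.71240 <1
  x=-5.824: |R|=0.69961 <1
  x=-12.089: |R|=1.00246 >1
  x=-12.030: |R|=1.00083 >1
So |R|<1 on (-12.0000, 0).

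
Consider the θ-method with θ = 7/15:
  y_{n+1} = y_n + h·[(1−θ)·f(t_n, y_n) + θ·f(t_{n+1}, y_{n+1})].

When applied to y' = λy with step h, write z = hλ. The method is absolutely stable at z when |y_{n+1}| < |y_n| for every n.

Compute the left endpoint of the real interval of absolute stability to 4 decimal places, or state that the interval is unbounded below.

z* = -30.0000.

On y'=λy, z=hλ:
  y_{n+1} = y_n + z·[8/15·y_n + 7/15·y_{n+1}] ⇒ (1 − 7/15z)y_{n+1} = (1 + 8/15z)y_n
  so R(z) = (1 + 8/15z)/(1 − 7/15z).

Solve |R(x)|<1 on ℝ⁻.
x=-1.64: |R|=0.0710
R=−1: 1+8/15x = −1+7/15x ⇒ -1/15x=2 ⇒ x=2/(-1/15)=-30.0000
Confirm numerically:
  x=-27.037: |R|=0.98549 <1
  x=-21.240: |R|=0.94648 <1
  x=-19.490: |R|=0.93059 <1
  x=-17.222: |R|=0.90573 <1
  x=-30.384: |R|=1.00169 >1
  x=-30.316: |R|=1.00139 >1
Interval (-30.0000, 0).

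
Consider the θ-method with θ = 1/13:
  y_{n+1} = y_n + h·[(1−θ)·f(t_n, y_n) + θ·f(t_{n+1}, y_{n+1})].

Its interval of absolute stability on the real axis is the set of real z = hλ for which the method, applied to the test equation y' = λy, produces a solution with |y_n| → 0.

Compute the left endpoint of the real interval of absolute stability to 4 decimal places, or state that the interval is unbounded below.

Set f=λy, z=hλ:
  y_{n+1} = y_n + z·[12/13·y_n + 1/13·y_{n+1}] ⇒ (1 − 1/13z)y_{n+1} = (1 + 12/13z)y_n
  so R(z) = (1 + 12/13z)/(1 − 1/13z).

Find x<0 with |R(x)|<1.
x=-0.92: |R|=0.1408
R=−1: 1+12/13x = −1+1/13x ⇒ -11/13x=2 ⇒ x=2/(-11/13)=-2.3636
Confirm numerically:
  x=-2.282: |R|=0.94124 <1
  x=-2.181: |R|=0.86766 <1
  x=-2.050: |R|=0.77076 <1
  x=-1.373: |R|=0.24184 <1
  x=-2.962: |R|=1.41235 >1
  x=-2.809: |R|=1.30989 >1
  x=-2.701: |R|=1.23635 >1
Stable set (-2.3636, 0).

left endpoint -2.3636.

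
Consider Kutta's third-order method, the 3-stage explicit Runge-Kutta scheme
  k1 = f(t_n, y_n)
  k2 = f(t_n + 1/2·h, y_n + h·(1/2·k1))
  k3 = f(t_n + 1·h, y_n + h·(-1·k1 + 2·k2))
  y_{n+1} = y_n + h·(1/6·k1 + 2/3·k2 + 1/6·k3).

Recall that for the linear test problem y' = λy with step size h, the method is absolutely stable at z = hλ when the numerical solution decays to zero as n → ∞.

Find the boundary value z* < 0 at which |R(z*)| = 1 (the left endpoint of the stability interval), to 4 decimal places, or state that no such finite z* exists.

left endpoint -2.5127.

Test eqn y'=λy, z=hλ:
  order 3, 3-stage ⇒ R(z)=1+z+z^2/2+z^3/6
  (e.g. R(-0.6)=0.54400, |R|=0.54400)

Need |R(x)|<1, x<0.
x=-0.6: |R|=0.5440
|R(-2.31)|=0.6963 |R(-2.02)|=0.3535 |R(-0.98)|=0.3433
Bisect:
  x_lo=-3.3446 |R|=2.9872  x_hi=-0.0904 |R|=0.9136
  mid=-1.71752 |R|=0.08700 →hi
  mid=-2.53109 |R|=1.03041 →lo
  mid=-2.12430 |R|=0.46568 →hi
  mid=-2.32769 |R|=0.72058 →hi
  mid=-2.42939 |R|=0.86811 →hi
  mid=-2.48024 |R|=0.94734 →hi
  mid=-2.50566 |R|=0.98839 →hi
  mid=-2.51837 |R|=1.00928 →lo
  ...
  [-2.51281,-2.51261] ⇒ x*=-2.5127
Interval (-2.5127, 0).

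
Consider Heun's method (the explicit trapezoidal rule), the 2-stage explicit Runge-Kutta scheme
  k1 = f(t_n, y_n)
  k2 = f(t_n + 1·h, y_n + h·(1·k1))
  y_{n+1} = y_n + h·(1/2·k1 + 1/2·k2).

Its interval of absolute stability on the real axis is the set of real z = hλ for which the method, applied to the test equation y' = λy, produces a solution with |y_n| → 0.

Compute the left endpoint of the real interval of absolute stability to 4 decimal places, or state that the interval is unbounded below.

Test eqn y'=λy, z=hλ:
  order 2, 2-stage ⇒ R(z)=1+z+z^2/2
  (e.g. R(-0.37)=0.69845, |R|=0.69845)

Solve |R(x)|<1 on ℝ⁻.
x=-0.37: |R|=0.6985
|R(-2.08)|=1.0832 |R(-1.82)|=0.8362 |R(-1.46)|=0.6058
Bisect:
  x_lo=-2.4247 |R|=1.5149  x_hi=-0.2324 |R|=0.7946
  mid=-1.32858 |R|=0.55398 →hi
  mid=-1.87665 |R|=0.88426 →hi
  mid=-2.15068 |R|=1.16204 →lo
  mid=-2.01367 |R|=1.01376 →lo
  mid=-1.94516 |R|=0.94666 →hi
  mid=-1.97941 |R|=0.97962 →hi
  mid=-1.99654 |R|=0.99655 →hi
  mid=-2.00510 |R|=1.00512 →lo
  ...
  [-2.00002,-1.99989] ⇒ x*=-2.0000
So |R|<1 on (-2.0000, 0).

left endpoint -2.0000.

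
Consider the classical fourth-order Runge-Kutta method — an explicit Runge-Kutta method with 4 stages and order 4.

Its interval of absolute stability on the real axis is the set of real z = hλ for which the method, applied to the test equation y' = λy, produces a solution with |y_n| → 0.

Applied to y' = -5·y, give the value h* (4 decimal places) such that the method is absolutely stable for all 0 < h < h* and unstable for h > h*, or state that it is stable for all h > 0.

(-2.7853,0); λ=-5 ⇒ h* = 0.5571.

On y'=λy, z=hλ:
  order 4, 4-stage ⇒ R(z)=1+z+z^2/2+z^3/6+z^4/24
  (e.g. R(-0.55)=0.57733, |R|=0.57733)

Solve |R(x)|<1 on ℝ⁻.
x=-0.55: |R|=0.5773
|R(-2.21)|=0.4270 |R(-2.12)|=0.3808 |R(-1.28)|=0.3015
Bisect:
  x_lo=-3.4552 |R|=2.5776  x_hi=-0.2130 |R|=0.8082
  mid=-1.83407 |R|=0.29106 →hi
  mid=-2.64462 |R|=0.80782 →hi
  mid=-3.04990 |R|=1.47796 →lo
  mid=-2.84726 |R|=1.09752 →lo
  mid=-2.74594 |R|=0.94228 →hi
  mid=-2.79660 |R|=1.01719 →lo
  mid=-2.77127 |R|=0.97907 →hi
  mid=-2.78394 |R|=0.99796 →hi
  mid=-2.79027 |R|=1.00753 →lo
  ...
  [-2.78532,-2.78513] ⇒ x*=-2.7853
Interval (-2.7853, 0).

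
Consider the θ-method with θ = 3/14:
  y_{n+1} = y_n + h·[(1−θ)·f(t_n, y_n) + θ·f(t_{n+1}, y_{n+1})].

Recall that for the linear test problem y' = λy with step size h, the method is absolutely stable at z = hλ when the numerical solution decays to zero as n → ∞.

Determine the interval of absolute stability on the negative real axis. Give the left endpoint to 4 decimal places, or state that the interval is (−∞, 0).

Set f=λy, z=hλ:
  y_{n+1} = y_n + z·[11/14·y_n + 3/14·y_{n+1}] ⇒ (1 − 3/14z)y_{n+1} = (1 + 11/14z)y_n
  so R(z) = (1 + 11/14z)/(1 − 3/14z).

Need |R(x)|<1, x<0.
x=-0.46: |R|=0.5813
R=−1: 1+11/14x = −1+3/14x ⇒ -4/7x=2 ⇒ x=2/(-4/7)=-3.5000
Confirm numerically:
  x=-3.430: |R|=0.97695 <1
  x=-2.412: |R|=0.59013 <1
  x=-2.200: |R|=0.49515 <1
  x=-1.433: |R|=0.09634 <1
  x=-3.947: |R|=1.13838 >1
  x=-3.832: |R|=1.10417 >1
  x=-3.770: |R|=1.08534 >1
Stable set (-3.5000, 0).

(-3.5000, 0).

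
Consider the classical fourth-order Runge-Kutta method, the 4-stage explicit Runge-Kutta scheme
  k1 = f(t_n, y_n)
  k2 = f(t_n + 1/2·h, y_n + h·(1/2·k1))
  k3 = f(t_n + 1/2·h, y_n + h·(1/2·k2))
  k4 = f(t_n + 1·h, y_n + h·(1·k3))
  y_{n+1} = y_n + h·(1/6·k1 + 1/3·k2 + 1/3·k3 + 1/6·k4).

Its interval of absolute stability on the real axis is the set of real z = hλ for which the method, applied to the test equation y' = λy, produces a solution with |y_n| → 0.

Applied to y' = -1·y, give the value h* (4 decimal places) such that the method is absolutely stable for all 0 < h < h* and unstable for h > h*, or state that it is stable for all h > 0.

On y'=λy, z=hλ:
  order 4, 4-stage ⇒ R(z)=1+z+z^2/2+z^3/6+z^4/24
  (e.g. R(-1.15)=0.33065, |R|=0.33065)

Solve |R(x)|<1 on ℝ⁻.
x=-1.15: |R|=0.3306
|R(-2.06)|=0.3552 |R(-1.73)|=0.2767 |R(-0.93)|=0.3996
Bisect:
  x_lo=-3.6523 |R|=3.3116  x_hi=-0.1557 |R|=0.8558
  mid=-1.90400 |R|=0.30580 →hi
  mid=-2.77816 |R|=0.98930 →hi
  mid=-3.21524 |R|=1.86681 →lo
  mid=-2.99670 |R|=1.36842 →lo
  mid=-2.88743 |R|=1.16523 →lo
  mid=-2.83280 |R|=1.07401 →lo
  mid=-2.80548 |R|=1.03086 →lo
  mid=-2.79182 |R|=1.00989 →lo
  ...
  [-2.78542,-2.78520] ⇒ x*=-2.7853
Stable set (-2.7853, 0).

(-2.7853,0); λ=-1 ⇒ h* = 2.7853.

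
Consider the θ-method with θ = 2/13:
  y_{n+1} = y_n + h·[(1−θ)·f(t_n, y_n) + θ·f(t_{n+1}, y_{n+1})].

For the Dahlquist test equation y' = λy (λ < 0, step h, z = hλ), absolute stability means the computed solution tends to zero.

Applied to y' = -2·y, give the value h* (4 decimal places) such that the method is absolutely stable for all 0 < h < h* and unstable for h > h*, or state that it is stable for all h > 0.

Set f=λy, z=hλ:
  y_{n+1} = y_n + z·[11/13·y_n + 2/13·y_{n+1}] ⇒ (1 − 2/13z)y_{n+1} = (1 + 11/13z)y_n
  ⇒ R(z) = (1 + 11/13z)/(1 − 2/13z).

Need |R(x)|<1, x<0.
x=-0.55: |R|=0.4929
R=−1: 1+11/13x = −1+2/13x ⇒ -9/13x=2 ⇒ x=2/(-9/13)=-2.8889
Confirm numerically:
  x=-2.496: |R|=0.80347 <1
  x=-1.788: |R|=0.40227 <1
  x=-1.285: |R|=0.07290 <1
  x=-3.420: |R|=1.24093 >1
  x=-3.261: |R|=1.17155 >1
  x=-2.921: |R|=1.01534 >1
Interval (-2.8889, 0).

(-2.8889,0); λ=-2 ⇒ h* = (26/9)/2 = 1.4444.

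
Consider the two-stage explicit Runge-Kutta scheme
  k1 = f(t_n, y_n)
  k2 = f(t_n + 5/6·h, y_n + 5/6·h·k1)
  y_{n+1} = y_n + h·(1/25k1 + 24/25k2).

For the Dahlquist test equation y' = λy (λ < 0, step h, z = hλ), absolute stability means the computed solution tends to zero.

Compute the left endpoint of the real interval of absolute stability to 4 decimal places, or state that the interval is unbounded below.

z* = -1.2500.

Set f=λy, z=hλ:
  k1=λy_n ⇒ h·k1=z·y_n;  k2=λ(1+5/6z)y_n ⇒ h·k2=z(1+5/6z)y_n
  y_{n+1}/y_n = 1 + 1/25z + 24/25z(1+5/6z) = 1 + z + 4/5z²
  ⇒ R(z) = 1 + z + 4/5z².

Find x<0 with |R(x)|<1.
x=-0.67: |R|=0.6891
R=1: x+4/5x²=0 ⇒ x=−5/4=-1.2500; min R=1−1/(4·4/5)=0.6875>−1
Confirm numerically:
  x=-1.164: |R|=0.91992 <1
  x=-0.946: |R|=0.76993 <1
  x=-0.851: |R|=0.72836 <1
  x=-0.610: |R|=0.68768 <1
  x=-1.672: |R|=1.56447 >1
  x=-1.630: |R|=1.49552 >1
  x=-1.602: |R|=1.45112 >1
So |R|<1 on (-1.2500, 0).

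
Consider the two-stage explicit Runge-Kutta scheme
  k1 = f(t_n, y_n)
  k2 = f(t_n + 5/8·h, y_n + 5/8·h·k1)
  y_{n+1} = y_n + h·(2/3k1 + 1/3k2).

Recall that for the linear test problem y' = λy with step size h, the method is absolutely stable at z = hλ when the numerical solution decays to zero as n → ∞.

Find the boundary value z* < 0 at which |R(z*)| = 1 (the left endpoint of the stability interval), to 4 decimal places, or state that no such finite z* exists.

Test eqn y'=λy, z=hλ:
  k1=λy_n ⇒ h·k1=z·y_n;  k2=λ(1+5/8z)y_n ⇒ h·k2=z(1+5/8z)y_n
  y_{n+1}/y_n = 1 + 2/3z + 1/3z(1+5/8z) = 1 + z + 5/24z²
  so R(z) = 1 + z + 5/24z².

Boundary: |R(x)|=1, x<0.
x=-1.61: |R|=0.0700
R=1: x+5/24x²=0 ⇒ x=−24/5=-4.8000; min R=1−1/(4·5/24)=-0.2000>−1
Confirm numerically:
  x=-4.627: |R|=0.83324 <1
  x=-2.546: |R|=0.19556 <1
  x=-2.270: |R|=0.19648 <1
  x=-5.334: |R|=1.59341 >1
  x=-5.198: |R|=1.43100 >1
  x=-5.147: |R|=1.37209 >1
Stable set (-4.8000, 0).

left endpoint -4.8000.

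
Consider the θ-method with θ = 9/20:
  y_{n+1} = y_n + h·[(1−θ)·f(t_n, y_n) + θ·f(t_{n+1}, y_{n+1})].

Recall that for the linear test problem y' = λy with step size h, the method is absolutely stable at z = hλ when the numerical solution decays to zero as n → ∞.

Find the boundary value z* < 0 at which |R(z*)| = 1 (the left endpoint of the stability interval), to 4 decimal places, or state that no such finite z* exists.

Test eqn y'=λy, z=hλ:
  y_{n+1} = y_n + z·[11/20·y_n + 9/20·y_{n+1}] ⇒ (1 − 9/20z)y_{n+1} = (1 + 11/20z)y_n
  Hence R(z) = (1 + 11/20z)/(1 − 9/20z).

Boundary: |R(x)|=1, x<0.
x=-1.72: |R|=0.0304
R=−1: 1+11/20x = −1+9/20x ⇒ -1/10x=2 ⇒ x=2/(-1/10)=-20.0000
Confirm numerically:
  x=-17.218: |R|=0.96820 <1
  x=-10.648: |R|=0.83852 <1
  x=-10.354: |R|=0.82955 <1
  x=-8.874: |R|=0.77718 <1
  x=-20.428: |R|=1.00420 >1
  x=-20.406: |R|=1.00399 >1
  x=-20.251: |R|=1.00248 >1
Interval (-20.0000, 0).

z* = -20.0000.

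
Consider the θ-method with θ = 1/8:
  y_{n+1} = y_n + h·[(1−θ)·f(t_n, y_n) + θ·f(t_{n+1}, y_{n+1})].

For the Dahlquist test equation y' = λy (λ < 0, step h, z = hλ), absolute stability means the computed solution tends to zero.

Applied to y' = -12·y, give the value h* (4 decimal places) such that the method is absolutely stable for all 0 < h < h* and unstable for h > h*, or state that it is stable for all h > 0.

On y'=λy, z=hλ:
  y_{n+1} = y_n + z·[7/8·y_n + 1/8·y_{n+1}] ⇒ (1 − 1/8z)y_{n+1} = (1 + 7/8z)y_n
  so R(z) = (1 + 7/8z)/(1 − 1/8z).

Solve |R(x)|<1 on ℝ⁻.
x=-0.78: |R|=0.2893
R=−1: 1+7/8x = −1+1/8x ⇒ -3/4x=2 ⇒ x=2/(-3/4)=-2.6667
Confirm numerically:
  x=-2.557: |R|=0.93767 <1
  x=-2.018: |R|=0.61150 <1
  x=-1.686: |R|=0.39253 <1
  x=-1.480: |R|=0.24895 <1
  x=-3.015: |R|=1.18974 >1
  x=-3.011: |R|=1.18763 >1
  x=-2.909: |R|=1.13328 >1
Interval (-2.6667, 0).

(-2.6667,0); λ=-12 ⇒ h* = (8/3)/12 = 0.2222.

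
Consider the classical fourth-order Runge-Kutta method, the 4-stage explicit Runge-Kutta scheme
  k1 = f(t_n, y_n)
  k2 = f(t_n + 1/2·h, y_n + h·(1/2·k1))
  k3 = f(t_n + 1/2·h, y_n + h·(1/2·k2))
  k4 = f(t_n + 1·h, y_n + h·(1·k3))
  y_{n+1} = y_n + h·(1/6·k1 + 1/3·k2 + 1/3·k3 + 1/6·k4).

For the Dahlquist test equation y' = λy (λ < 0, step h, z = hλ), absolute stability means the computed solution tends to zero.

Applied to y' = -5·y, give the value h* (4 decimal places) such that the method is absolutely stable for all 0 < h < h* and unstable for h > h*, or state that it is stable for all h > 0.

(-2.7853,0); λ=-5 ⇒ h* = 0.5571.

Set f=λy, z=hλ:
  order 4, 4-stage ⇒ R(z)=1+z+z^2/2+z^3/6+z^4/24
  (e.g. R(-0.51)=0.60076, |R|=0.60076)

Solve |R(x)|<1 on ℝ⁻.
x=-0.51: |R|=0.6008
|R(-1.94)|=0.3151 |R(-1.89)|=0.3025 |R(-0.66)|=0.5178
Bisect:
  x_lo=-3.2200 |R|=1.8793  x_hi=-0.2690 |R|=0.7642
  mid=-1.74450 |R|=0.27820 →hi
  mid=-2.48227 |R|=0.63133 →hi
  mid=-2.85116 |R|=1.10393 →lo
  mid=-2.66672 |R|=0.83545 →hi
  mid=-2.75894 |R|=0.96098 →hi
  mid=-2.80505 |R|=1.03019 →lo
  mid=-2.78199 |R|=0.99503 →hi
  mid=-2.79352 |R|=1.01247 →lo
  ...
  [-2.78541,-2.78523] ⇒ x*=-2.7853
So |R|<1 on (-2.7853, 0).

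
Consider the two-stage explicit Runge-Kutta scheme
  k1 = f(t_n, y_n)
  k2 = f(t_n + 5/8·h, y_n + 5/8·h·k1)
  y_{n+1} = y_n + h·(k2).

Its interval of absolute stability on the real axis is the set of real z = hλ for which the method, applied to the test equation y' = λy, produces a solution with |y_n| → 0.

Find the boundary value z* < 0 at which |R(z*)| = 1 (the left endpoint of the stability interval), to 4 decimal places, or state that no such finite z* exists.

With y'=λy (z=hλ):
  k1=λy_n ⇒ h·k1=z·y_n;  k2=λ(1+5/8z)y_n ⇒ h·k2=z(1+5/8z)y_n
  y_{n+1}/y_n = 1 + z(1+5/8z) = 1 + z + 5/8z²
  Hence R(z) = 1 + z + 5/8z².

Find x<0 with |R(x)|<1.
x=-0.69: |R|=0.6076
R=1: x+5/8x²=0 ⇒ x=−8/5=-1.6000; min R=1−1/(4·5/8)=0.6000>−1
Confirm numerically:
  x=-1.125: |R|=0.66602 <1
  x=-0.841: |R|=0.60105 <1
  x=-0.810: |R|=0.60006 <1
  x=-0.744: |R|=0.60196 <1
  x=-1.979: |R|=1.46878 >1
  x=-1.847: |R|=1.28513 >1
  x=-1.787: |R|=1.20886 >1
Interval (-1.6000, 0).

z* = -1.6000.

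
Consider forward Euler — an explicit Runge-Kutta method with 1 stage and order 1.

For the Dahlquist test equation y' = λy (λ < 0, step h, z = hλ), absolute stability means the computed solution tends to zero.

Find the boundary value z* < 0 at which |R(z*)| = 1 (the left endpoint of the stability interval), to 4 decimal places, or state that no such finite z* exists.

With y'=λy (z=hλ):
  order 1, 1-stage ⇒ R(z)=1+z
  (e.g. R(-1.22)=-0.22000, |R|=0.22000)

Find x<0 with |R(x)|<1.
x=-1.22: |R|=0.2200
|R(-1.95)|=0.9500 |R(-0.73)|=0.2700 |R(-0.61)|=0.3900
Bisect:
  x_lo=-2.3297 |R|=1.3297  x_hi=-0.0898 |R|=0.9102
  mid=-1.20976 |R|=0.20976 →hi
  mid=-1.76972 |R|=0.76972 →hi
  mid=-2.04970 |R|=1.04970 →lo
  mid=-1.90971 |R|=0.90971 →hi
  mid=-1.97971 |R|=0.97971 →hi
  mid=-2.01470 |R|=1.01470 →lo
  mid=-1.99721 |R|=0.99721 →hi
  mid=-2.00596 |R|=1.00596 →lo
  ...
  [-2.00008,-1.99994] ⇒ x*=-2.0000
So |R|<1 on (-2.0000, 0).

left endpoint -2.0000.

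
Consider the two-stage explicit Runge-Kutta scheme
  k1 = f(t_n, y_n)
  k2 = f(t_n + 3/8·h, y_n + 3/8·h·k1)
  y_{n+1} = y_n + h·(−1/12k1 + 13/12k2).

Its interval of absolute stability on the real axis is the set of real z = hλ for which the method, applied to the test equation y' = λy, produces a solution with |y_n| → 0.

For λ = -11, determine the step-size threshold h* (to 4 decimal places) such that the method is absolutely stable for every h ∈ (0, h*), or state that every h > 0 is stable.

Test eqn y'=λy, z=hλ:
  k1=λy_n ⇒ h·k1=z·y_n;  k2=λ(1+3/8z)y_n ⇒ h·k2=z(1+3/8z)y_n
  y_{n+1}/y_n = 1 − 1/12z + 13/12z(1+3/8z) = 1 + z + 13/32z²
  R(z) = 1 + z + 13/32z².

Solve |R(x)|<1 on ℝ⁻.
x=-1.8: |R|=0.5163
R=1: x+13/32x²=0 ⇒ x=−32/13=-2.4615; min R=1−1/(4·13/32)=0.3846>−1
Confirm numerically:
  x=-1.848: |R|=0.53939 <1
  x=-1.236: |R|=0.38463 <1
  x=-1.139: |R|=0.38804 <1
  x=-2.892: |R|=1.50574 >1
  x=-2.889: |R|=1.50169 >1
  x=-2.714: |R|=1.27835 >1
So |R|<1 on (-2.4615, 0).

(-2.4615,0); λ=-11 ⇒ h* = (32/13)/11 = 0.2238.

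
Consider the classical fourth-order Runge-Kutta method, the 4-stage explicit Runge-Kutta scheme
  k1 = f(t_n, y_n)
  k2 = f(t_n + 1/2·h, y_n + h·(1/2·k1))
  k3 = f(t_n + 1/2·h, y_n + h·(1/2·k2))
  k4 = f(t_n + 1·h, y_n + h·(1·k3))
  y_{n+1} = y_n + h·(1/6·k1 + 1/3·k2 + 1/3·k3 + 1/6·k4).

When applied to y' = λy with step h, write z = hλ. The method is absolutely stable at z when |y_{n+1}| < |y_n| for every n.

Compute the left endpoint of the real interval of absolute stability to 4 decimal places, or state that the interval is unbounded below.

left endpoint -2.7853.

Set f=λy, z=hλ:
  order 4, 4-stage ⇒ R(z)=1+z+z^2/2+z^3/6+z^4/24
  (e.g. R(-0.73)=0.48345, |R|=0.48345)

Boundary: |R(x)|=1, x<0.
x=-0.73: |R|=0.4834
|R(-3.02)|=1.4155 |R(-2.89)|=1.1697 |R(-0.96)|=0.3887
Bisect:
  x_lo=-3.2008 |R|=1.8297  x_hi=-0.3955 |R|=0.6734
  mid=-1.79813 |R|=0.28512 →hi
  mid=-2.49946 |R|=0.64791 →hi
  mid=-2.85012 |R|=1.10222 →lo
  mid=-2.67479 |R|=0.84578 →hi
  mid=-2.76245 |R|=0.96611 →hi
  mid=-2.80629 |R|=1.03211 →lo
  mid=-2.78437 |R|=0.99861 →hi
  ...
  [-2.78540,-2.78523] ⇒ x*=-2.7853
Stable set (-2.7853, 0).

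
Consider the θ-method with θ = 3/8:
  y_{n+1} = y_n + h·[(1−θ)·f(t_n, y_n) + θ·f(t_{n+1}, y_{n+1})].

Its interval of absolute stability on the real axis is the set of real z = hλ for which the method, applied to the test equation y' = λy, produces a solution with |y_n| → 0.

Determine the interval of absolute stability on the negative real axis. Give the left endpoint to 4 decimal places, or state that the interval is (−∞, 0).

(-8.0000, 0).

Set f=λy, z=hλ:
  y_{n+1} = y_n + z·[5/8·y_n + 3/8·y_{n+1}] ⇒ (1 − 3/8z)y_{n+1} = (1 + 5/8z)y_n
  so R(z) = (1 + 5/8z)/(1 − 3/8z).

Solve |R(x)|<1 on ℝ⁻.
x=-0.87: |R|=0.3440
R=−1: 1+5/8x = −1+3/8x ⇒ -1/4x=2 ⇒ x=2/(-1/4)=-8.0000
Confirm numerically:
  x=-6.131: |R|=0.85837 <1
  x=-5.741: |R|=0.82088 <1
  x=-4.174: |R|=0.62713 <1
  x=-3.769: |R|=0.56171 <1
  x=-8.550: |R|=1.03269 >1
  x=-8.476: |R|=1.02848 >1
Stable set (-8.0000, 0).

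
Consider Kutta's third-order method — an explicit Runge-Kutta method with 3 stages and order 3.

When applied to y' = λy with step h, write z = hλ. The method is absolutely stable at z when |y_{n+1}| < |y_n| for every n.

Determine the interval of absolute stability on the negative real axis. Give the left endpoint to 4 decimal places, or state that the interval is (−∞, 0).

(-2.5127, 0).

On y'=λy, z=hλ:
  order 3, 3-stage ⇒ R(z)=1+z+z^2/2+z^3/6
  (e.g. R(-1.08)=0.29325, |R|=0.29325)

Boundary: |R(x)|=1, x<0.
x=-1.08: |R|=0.2932
|R(-2.75)|=1.4349 |R(-1.83)|=0.1770 |R(-1.54)|=0.0371
Bisect:
  x_lo=-3.3632 |R|=3.0478  x_hi=-0.3532 |R|=0.7018
  mid=-1.85820 |R|=0.20111 →hi
  mid=-2.61069 |R|=1.16845 →lo
  mid=-2.23444 |R|=0.59741 →hi
  mid=-2.42257 |R|=0.85776 →hi
  mid=-2.51663 |R|=1.00639 →lo
  mid=-2.46960 |R|=0.93045 →hi
  mid=-2.49311 |R|=0.96801 →hi
  ...
  [-2.51277,-2.51259] ⇒ x*=-2.5127
Interval (-2.5127, 0).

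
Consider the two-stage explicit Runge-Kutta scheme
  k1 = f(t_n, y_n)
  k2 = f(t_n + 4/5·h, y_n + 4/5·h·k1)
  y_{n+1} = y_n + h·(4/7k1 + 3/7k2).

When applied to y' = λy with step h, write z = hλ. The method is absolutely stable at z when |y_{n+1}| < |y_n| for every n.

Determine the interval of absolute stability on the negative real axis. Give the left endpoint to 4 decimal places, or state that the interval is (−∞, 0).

With y'=λy (z=hλ):
  k1=λy_n ⇒ h·k1=z·y_n;  k2=λ(1+4/5z)y_n ⇒ h·k2=z(1+4/5z)y_n
  y_{n+1}/y_n = 1 + 4/7z + 3/7z(1+4/5z) = 1 + z + 12/35z²
  Hence R(z) = 1 + z + 12/35z².

Find x<0 with |R(x)|<1.
x=-1.53: |R|=0.2726
R=1: x+12/35x²=0 ⇒ x=−35/12=-2.9167; min R=1−1/(4·12/35)=0.2708>−1
Confirm numerically:
  x=-2.405: |R|=0.57809 <1
  x=-2.006: |R|=0.37367 <1
  x=-1.595: |R|=0.27724 <1
  x=-3.427: |R|=1.59963 >1
  x=-3.245: |R|=1.36529 >1
  x=-3.037: |R|=1.12530 >1
So |R|<1 on (-2.9167, 0).

(-2.9167, 0).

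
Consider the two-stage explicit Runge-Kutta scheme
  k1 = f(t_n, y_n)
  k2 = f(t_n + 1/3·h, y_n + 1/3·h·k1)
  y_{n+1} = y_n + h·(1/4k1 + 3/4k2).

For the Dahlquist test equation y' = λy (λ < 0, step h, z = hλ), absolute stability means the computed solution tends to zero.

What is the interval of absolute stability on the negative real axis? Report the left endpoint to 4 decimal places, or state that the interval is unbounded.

On y'=λy, z=hλ:
  k1=λy_n ⇒ h·k1=z·y_n;  k2=λ(1+1/3z)y_n ⇒ h·k2=z(1+1/3z)y_n
  y_{n+1}/y_n = 1 + 1/4z + 3/4z(1+1/3z) = 1 + z + 1/4z²
  ⇒ R(z) = 1 + z + 1/4z².

Find x<0 with |R(x)|<1.
x=-0.4: |R|=0.6400
R=1: x+1/4x²=0 ⇒ x=−4=-4.0000; min R=1−1/(4·1/4)=0.0000>−1
Confirm numerically:
  x=-3.181: |R|=0.34869 <1
  x=-2.914: |R|=0.20885 <1
  x=-2.594: |R|=0.08821 <1
  x=-1.671: |R|=0.02706 <1
  x=-4.441: |R|=1.48962 >1
  x=-4.360: |R|=1.39240 >1
Interval (-4.0000, 0).

(-4.0000, 0).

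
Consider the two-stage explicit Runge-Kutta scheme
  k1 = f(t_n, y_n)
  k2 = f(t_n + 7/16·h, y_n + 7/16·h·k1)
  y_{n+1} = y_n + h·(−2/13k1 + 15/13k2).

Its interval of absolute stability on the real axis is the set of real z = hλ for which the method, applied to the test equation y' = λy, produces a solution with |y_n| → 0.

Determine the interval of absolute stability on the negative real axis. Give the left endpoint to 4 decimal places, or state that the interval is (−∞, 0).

(-1.9810, 0).

With y'=λy (z=hλ):
  k1=λy_n ⇒ h·k1=z·y_n;  k2=λ(1+7/16z)y_n ⇒ h·k2=z(1+7/16z)y_n
  y_{n+1}/y_n = 1 − 2/13z + 15/13z(1+7/16z) = 1 + z + 105/208z²
  R(z) = 1 + z + 105/208z².

Find x<0 with |R(x)|<1.
x=-0.62: |R|=0.5740
R=1: x+105/208x²=0 ⇒ x=−208/105=-1.9810; min R=1−1/(4·105/208)=0.5048>−1
Confirm numerically:
  x=-1.913: |R|=0.93438 <1
  x=-1.911: |R|=0.93252 <1
  x=-1.456: |R|=0.61416 <1
  x=-2.534: |R|=1.70745 >1
  x=-2.424: |R|=1.54214 >1
  x=-2.232: |R|=1.28286 >1
Interval (-1.9810, 0).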